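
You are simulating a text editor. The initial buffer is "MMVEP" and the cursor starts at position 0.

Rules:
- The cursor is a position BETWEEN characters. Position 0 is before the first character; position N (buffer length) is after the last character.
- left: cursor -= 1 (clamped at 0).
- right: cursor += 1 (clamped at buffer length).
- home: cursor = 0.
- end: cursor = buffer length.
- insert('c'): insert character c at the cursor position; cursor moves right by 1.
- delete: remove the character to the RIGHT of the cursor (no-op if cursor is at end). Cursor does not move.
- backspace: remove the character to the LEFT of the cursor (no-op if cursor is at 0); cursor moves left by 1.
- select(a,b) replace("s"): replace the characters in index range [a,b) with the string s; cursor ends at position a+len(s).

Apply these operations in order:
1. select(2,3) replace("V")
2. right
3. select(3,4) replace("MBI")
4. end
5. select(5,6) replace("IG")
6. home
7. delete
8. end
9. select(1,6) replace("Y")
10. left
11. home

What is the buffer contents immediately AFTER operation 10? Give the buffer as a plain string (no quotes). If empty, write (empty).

Answer: MYP

Derivation:
After op 1 (select(2,3) replace("V")): buf='MMVEP' cursor=3
After op 2 (right): buf='MMVEP' cursor=4
After op 3 (select(3,4) replace("MBI")): buf='MMVMBIP' cursor=6
After op 4 (end): buf='MMVMBIP' cursor=7
After op 5 (select(5,6) replace("IG")): buf='MMVMBIGP' cursor=7
After op 6 (home): buf='MMVMBIGP' cursor=0
After op 7 (delete): buf='MVMBIGP' cursor=0
After op 8 (end): buf='MVMBIGP' cursor=7
After op 9 (select(1,6) replace("Y")): buf='MYP' cursor=2
After op 10 (left): buf='MYP' cursor=1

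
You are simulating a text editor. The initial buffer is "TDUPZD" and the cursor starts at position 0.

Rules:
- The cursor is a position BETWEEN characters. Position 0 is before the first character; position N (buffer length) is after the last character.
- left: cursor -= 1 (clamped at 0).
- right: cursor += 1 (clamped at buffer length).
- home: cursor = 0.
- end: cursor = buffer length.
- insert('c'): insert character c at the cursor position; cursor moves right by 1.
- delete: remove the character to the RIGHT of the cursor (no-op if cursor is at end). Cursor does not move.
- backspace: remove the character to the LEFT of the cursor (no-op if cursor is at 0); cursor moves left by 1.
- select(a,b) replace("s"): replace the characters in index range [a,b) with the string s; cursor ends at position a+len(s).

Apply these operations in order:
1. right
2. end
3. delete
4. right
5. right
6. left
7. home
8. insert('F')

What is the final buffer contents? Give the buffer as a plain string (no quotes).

Answer: FTDUPZD

Derivation:
After op 1 (right): buf='TDUPZD' cursor=1
After op 2 (end): buf='TDUPZD' cursor=6
After op 3 (delete): buf='TDUPZD' cursor=6
After op 4 (right): buf='TDUPZD' cursor=6
After op 5 (right): buf='TDUPZD' cursor=6
After op 6 (left): buf='TDUPZD' cursor=5
After op 7 (home): buf='TDUPZD' cursor=0
After op 8 (insert('F')): buf='FTDUPZD' cursor=1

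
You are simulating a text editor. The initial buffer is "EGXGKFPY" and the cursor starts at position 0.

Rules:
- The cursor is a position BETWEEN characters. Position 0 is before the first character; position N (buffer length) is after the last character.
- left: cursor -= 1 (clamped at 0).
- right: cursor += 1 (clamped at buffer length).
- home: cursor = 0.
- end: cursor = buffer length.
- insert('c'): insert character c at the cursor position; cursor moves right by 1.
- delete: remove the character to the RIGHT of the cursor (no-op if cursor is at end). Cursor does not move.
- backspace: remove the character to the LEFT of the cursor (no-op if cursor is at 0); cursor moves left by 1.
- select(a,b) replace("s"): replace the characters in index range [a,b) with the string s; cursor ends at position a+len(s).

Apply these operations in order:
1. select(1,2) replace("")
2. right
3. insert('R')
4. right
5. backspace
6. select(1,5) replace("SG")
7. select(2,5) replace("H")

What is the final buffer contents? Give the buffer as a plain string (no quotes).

Answer: ESH

Derivation:
After op 1 (select(1,2) replace("")): buf='EXGKFPY' cursor=1
After op 2 (right): buf='EXGKFPY' cursor=2
After op 3 (insert('R')): buf='EXRGKFPY' cursor=3
After op 4 (right): buf='EXRGKFPY' cursor=4
After op 5 (backspace): buf='EXRKFPY' cursor=3
After op 6 (select(1,5) replace("SG")): buf='ESGPY' cursor=3
After op 7 (select(2,5) replace("H")): buf='ESH' cursor=3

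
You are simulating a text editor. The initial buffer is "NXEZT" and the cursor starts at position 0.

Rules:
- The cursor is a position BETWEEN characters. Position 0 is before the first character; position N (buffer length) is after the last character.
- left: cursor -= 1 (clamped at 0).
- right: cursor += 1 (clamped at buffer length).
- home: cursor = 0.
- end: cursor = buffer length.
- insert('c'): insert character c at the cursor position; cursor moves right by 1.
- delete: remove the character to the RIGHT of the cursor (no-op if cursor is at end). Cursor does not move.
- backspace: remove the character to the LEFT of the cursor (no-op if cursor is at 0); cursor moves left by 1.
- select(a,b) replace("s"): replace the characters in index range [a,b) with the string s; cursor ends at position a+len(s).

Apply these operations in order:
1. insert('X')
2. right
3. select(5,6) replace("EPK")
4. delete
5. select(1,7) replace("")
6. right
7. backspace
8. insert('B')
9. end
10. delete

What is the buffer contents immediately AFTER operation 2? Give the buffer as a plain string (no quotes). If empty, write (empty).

Answer: XNXEZT

Derivation:
After op 1 (insert('X')): buf='XNXEZT' cursor=1
After op 2 (right): buf='XNXEZT' cursor=2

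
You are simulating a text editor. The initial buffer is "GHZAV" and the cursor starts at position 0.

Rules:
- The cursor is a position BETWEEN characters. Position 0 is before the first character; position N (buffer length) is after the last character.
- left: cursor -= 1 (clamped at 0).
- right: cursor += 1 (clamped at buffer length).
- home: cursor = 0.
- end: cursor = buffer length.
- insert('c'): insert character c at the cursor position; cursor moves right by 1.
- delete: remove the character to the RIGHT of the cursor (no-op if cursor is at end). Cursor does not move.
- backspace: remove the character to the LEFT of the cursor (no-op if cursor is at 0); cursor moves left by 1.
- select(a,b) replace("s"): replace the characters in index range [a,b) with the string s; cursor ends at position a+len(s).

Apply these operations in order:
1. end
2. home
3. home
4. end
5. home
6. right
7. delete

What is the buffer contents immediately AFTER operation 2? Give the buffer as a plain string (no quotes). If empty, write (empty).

After op 1 (end): buf='GHZAV' cursor=5
After op 2 (home): buf='GHZAV' cursor=0

Answer: GHZAV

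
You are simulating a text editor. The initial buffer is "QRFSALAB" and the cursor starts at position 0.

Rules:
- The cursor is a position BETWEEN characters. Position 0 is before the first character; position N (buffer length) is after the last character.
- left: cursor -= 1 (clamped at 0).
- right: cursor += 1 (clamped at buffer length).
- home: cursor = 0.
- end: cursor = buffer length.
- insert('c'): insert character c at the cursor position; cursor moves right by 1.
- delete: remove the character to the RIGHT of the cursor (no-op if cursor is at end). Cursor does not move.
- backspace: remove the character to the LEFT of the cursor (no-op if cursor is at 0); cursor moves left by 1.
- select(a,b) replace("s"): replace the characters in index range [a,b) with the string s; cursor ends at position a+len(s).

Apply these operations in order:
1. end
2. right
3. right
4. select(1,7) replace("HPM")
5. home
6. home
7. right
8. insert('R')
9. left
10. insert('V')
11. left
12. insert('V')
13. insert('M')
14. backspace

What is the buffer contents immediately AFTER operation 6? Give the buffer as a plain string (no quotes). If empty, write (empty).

After op 1 (end): buf='QRFSALAB' cursor=8
After op 2 (right): buf='QRFSALAB' cursor=8
After op 3 (right): buf='QRFSALAB' cursor=8
After op 4 (select(1,7) replace("HPM")): buf='QHPMB' cursor=4
After op 5 (home): buf='QHPMB' cursor=0
After op 6 (home): buf='QHPMB' cursor=0

Answer: QHPMB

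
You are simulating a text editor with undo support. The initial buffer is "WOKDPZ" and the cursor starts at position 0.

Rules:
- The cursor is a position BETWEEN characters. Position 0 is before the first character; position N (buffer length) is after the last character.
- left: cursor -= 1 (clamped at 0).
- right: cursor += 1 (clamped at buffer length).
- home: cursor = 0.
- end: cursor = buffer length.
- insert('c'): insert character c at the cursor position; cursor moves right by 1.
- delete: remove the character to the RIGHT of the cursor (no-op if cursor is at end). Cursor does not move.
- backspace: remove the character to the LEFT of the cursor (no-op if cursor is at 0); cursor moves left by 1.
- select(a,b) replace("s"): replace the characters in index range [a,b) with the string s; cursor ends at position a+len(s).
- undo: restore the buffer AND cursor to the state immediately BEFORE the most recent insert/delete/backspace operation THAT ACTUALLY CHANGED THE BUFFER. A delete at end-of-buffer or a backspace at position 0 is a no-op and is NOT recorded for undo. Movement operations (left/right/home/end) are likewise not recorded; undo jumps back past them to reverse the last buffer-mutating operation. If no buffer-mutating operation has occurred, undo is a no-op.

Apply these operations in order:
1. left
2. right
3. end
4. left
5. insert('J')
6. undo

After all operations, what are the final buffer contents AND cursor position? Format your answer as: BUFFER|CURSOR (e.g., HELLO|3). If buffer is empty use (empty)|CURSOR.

After op 1 (left): buf='WOKDPZ' cursor=0
After op 2 (right): buf='WOKDPZ' cursor=1
After op 3 (end): buf='WOKDPZ' cursor=6
After op 4 (left): buf='WOKDPZ' cursor=5
After op 5 (insert('J')): buf='WOKDPJZ' cursor=6
After op 6 (undo): buf='WOKDPZ' cursor=5

Answer: WOKDPZ|5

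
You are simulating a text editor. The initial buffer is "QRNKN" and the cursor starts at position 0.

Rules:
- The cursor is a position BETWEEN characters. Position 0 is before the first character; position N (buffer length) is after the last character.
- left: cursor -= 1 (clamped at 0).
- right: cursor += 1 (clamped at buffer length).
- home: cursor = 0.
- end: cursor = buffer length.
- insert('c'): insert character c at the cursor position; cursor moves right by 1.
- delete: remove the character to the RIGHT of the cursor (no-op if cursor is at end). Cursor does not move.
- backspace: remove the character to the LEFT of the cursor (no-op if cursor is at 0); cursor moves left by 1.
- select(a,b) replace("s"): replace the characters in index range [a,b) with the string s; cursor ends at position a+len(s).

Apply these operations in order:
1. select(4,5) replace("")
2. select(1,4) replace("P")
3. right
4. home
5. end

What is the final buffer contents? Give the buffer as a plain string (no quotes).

Answer: QP

Derivation:
After op 1 (select(4,5) replace("")): buf='QRNK' cursor=4
After op 2 (select(1,4) replace("P")): buf='QP' cursor=2
After op 3 (right): buf='QP' cursor=2
After op 4 (home): buf='QP' cursor=0
After op 5 (end): buf='QP' cursor=2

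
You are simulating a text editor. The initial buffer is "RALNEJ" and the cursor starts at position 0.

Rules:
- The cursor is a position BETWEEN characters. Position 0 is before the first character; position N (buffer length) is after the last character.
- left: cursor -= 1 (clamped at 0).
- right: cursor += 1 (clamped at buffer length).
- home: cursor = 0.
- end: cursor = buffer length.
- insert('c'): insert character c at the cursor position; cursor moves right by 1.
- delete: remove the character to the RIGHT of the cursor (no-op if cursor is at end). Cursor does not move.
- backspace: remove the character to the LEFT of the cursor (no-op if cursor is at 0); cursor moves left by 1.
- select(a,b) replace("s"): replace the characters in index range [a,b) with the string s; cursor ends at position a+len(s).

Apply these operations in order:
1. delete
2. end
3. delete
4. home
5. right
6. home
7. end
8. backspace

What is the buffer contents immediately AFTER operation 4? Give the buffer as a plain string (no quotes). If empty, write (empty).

Answer: ALNEJ

Derivation:
After op 1 (delete): buf='ALNEJ' cursor=0
After op 2 (end): buf='ALNEJ' cursor=5
After op 3 (delete): buf='ALNEJ' cursor=5
After op 4 (home): buf='ALNEJ' cursor=0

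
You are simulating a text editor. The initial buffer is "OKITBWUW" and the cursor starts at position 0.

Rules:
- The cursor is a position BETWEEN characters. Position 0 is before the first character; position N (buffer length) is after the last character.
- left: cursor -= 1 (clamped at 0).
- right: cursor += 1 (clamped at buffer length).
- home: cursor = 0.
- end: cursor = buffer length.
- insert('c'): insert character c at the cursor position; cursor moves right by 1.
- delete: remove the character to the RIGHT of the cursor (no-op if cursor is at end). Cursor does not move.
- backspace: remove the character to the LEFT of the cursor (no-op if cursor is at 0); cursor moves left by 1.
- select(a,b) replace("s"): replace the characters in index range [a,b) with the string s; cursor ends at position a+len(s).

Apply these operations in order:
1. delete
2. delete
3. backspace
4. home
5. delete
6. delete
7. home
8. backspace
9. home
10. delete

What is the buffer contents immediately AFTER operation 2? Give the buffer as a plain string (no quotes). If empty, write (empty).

After op 1 (delete): buf='KITBWUW' cursor=0
After op 2 (delete): buf='ITBWUW' cursor=0

Answer: ITBWUW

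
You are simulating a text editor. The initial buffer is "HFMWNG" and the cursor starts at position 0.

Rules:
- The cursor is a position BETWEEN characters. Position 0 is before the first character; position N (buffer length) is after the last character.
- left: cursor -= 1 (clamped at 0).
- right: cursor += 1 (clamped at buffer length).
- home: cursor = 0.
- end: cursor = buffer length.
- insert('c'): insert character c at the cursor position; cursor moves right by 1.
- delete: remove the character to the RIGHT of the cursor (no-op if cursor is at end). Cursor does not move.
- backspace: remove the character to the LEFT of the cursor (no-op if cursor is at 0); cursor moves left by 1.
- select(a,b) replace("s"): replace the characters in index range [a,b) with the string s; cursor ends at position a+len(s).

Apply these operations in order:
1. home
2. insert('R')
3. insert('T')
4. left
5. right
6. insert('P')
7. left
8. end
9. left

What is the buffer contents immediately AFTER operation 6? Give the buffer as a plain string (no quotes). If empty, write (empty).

After op 1 (home): buf='HFMWNG' cursor=0
After op 2 (insert('R')): buf='RHFMWNG' cursor=1
After op 3 (insert('T')): buf='RTHFMWNG' cursor=2
After op 4 (left): buf='RTHFMWNG' cursor=1
After op 5 (right): buf='RTHFMWNG' cursor=2
After op 6 (insert('P')): buf='RTPHFMWNG' cursor=3

Answer: RTPHFMWNG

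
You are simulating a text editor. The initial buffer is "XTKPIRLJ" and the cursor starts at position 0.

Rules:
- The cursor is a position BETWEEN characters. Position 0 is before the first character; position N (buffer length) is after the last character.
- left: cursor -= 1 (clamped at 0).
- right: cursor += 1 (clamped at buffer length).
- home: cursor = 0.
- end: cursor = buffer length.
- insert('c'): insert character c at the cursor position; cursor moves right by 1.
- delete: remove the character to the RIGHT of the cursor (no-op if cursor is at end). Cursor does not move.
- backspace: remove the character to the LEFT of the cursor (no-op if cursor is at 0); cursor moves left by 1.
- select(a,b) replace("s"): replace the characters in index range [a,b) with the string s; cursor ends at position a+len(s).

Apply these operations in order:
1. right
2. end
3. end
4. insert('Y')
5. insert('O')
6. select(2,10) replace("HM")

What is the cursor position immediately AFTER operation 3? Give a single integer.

Answer: 8

Derivation:
After op 1 (right): buf='XTKPIRLJ' cursor=1
After op 2 (end): buf='XTKPIRLJ' cursor=8
After op 3 (end): buf='XTKPIRLJ' cursor=8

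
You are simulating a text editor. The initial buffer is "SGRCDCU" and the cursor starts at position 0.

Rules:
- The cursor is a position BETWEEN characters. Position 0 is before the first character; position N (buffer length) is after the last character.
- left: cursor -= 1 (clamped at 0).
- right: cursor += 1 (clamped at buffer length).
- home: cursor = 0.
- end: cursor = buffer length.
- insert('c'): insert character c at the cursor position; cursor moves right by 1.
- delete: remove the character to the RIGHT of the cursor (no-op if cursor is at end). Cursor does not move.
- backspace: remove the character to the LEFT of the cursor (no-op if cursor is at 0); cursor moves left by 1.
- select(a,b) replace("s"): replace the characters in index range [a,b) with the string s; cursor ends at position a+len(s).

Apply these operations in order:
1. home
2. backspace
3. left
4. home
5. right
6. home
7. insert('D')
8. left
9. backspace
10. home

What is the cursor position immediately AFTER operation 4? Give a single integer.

Answer: 0

Derivation:
After op 1 (home): buf='SGRCDCU' cursor=0
After op 2 (backspace): buf='SGRCDCU' cursor=0
After op 3 (left): buf='SGRCDCU' cursor=0
After op 4 (home): buf='SGRCDCU' cursor=0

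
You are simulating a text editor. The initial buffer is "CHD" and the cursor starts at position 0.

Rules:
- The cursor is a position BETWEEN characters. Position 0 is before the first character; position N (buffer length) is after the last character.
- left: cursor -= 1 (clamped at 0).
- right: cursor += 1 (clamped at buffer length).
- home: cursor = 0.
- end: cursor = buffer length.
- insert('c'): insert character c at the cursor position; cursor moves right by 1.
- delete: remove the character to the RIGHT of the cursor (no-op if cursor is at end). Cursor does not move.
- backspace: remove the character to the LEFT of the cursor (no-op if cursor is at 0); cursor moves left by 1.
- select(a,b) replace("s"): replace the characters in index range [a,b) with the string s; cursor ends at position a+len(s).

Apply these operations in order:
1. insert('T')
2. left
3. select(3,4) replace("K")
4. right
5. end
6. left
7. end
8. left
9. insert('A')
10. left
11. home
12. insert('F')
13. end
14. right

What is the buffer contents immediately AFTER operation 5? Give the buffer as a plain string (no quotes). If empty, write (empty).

After op 1 (insert('T')): buf='TCHD' cursor=1
After op 2 (left): buf='TCHD' cursor=0
After op 3 (select(3,4) replace("K")): buf='TCHK' cursor=4
After op 4 (right): buf='TCHK' cursor=4
After op 5 (end): buf='TCHK' cursor=4

Answer: TCHK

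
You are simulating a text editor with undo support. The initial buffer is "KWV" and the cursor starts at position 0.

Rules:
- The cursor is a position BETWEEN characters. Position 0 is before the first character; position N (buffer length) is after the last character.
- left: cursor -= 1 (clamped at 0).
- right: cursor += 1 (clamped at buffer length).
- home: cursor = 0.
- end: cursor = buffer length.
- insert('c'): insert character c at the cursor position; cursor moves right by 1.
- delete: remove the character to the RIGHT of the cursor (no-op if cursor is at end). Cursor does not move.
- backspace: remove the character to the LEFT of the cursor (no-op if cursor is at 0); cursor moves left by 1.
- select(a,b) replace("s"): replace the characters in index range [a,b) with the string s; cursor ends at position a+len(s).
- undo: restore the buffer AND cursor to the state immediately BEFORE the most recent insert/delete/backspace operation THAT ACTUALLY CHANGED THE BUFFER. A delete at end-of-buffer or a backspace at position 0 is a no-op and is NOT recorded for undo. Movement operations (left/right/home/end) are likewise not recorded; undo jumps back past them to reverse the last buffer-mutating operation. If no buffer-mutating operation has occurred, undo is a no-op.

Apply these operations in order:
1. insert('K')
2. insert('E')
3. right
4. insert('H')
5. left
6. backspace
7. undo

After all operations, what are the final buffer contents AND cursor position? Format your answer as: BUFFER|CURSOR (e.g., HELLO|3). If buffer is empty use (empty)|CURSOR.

After op 1 (insert('K')): buf='KKWV' cursor=1
After op 2 (insert('E')): buf='KEKWV' cursor=2
After op 3 (right): buf='KEKWV' cursor=3
After op 4 (insert('H')): buf='KEKHWV' cursor=4
After op 5 (left): buf='KEKHWV' cursor=3
After op 6 (backspace): buf='KEHWV' cursor=2
After op 7 (undo): buf='KEKHWV' cursor=3

Answer: KEKHWV|3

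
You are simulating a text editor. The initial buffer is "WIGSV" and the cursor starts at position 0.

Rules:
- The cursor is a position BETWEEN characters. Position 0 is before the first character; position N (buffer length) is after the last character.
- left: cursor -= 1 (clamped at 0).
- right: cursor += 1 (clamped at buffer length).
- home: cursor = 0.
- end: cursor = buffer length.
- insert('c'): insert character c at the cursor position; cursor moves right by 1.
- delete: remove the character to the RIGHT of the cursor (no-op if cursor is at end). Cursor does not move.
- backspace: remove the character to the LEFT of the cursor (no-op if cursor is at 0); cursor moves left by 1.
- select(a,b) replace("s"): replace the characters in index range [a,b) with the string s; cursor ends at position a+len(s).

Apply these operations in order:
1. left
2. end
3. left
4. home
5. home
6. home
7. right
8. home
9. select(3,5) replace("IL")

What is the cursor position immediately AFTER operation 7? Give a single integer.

After op 1 (left): buf='WIGSV' cursor=0
After op 2 (end): buf='WIGSV' cursor=5
After op 3 (left): buf='WIGSV' cursor=4
After op 4 (home): buf='WIGSV' cursor=0
After op 5 (home): buf='WIGSV' cursor=0
After op 6 (home): buf='WIGSV' cursor=0
After op 7 (right): buf='WIGSV' cursor=1

Answer: 1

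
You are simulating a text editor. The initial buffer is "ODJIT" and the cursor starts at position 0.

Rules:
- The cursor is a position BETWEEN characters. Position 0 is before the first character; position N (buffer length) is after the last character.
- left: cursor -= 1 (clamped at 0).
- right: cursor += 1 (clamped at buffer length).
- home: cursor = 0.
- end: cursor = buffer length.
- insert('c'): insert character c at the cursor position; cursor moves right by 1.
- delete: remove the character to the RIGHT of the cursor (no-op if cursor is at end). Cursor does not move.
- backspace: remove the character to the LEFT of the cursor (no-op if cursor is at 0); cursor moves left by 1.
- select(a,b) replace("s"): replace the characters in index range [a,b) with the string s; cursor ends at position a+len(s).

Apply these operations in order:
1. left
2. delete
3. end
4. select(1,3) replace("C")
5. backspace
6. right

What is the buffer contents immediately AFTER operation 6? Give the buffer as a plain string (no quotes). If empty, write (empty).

Answer: DT

Derivation:
After op 1 (left): buf='ODJIT' cursor=0
After op 2 (delete): buf='DJIT' cursor=0
After op 3 (end): buf='DJIT' cursor=4
After op 4 (select(1,3) replace("C")): buf='DCT' cursor=2
After op 5 (backspace): buf='DT' cursor=1
After op 6 (right): buf='DT' cursor=2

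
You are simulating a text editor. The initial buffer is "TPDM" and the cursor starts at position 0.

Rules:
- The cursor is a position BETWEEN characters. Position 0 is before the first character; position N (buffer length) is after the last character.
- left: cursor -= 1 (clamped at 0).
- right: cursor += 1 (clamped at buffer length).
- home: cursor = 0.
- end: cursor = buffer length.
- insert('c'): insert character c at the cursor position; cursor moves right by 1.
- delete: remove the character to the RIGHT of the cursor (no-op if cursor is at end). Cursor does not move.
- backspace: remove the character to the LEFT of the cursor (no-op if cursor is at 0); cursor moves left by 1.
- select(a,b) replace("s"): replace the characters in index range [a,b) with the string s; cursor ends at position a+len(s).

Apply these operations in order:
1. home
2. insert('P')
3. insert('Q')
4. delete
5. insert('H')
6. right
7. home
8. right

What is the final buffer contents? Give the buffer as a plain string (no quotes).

Answer: PQHPDM

Derivation:
After op 1 (home): buf='TPDM' cursor=0
After op 2 (insert('P')): buf='PTPDM' cursor=1
After op 3 (insert('Q')): buf='PQTPDM' cursor=2
After op 4 (delete): buf='PQPDM' cursor=2
After op 5 (insert('H')): buf='PQHPDM' cursor=3
After op 6 (right): buf='PQHPDM' cursor=4
After op 7 (home): buf='PQHPDM' cursor=0
After op 8 (right): buf='PQHPDM' cursor=1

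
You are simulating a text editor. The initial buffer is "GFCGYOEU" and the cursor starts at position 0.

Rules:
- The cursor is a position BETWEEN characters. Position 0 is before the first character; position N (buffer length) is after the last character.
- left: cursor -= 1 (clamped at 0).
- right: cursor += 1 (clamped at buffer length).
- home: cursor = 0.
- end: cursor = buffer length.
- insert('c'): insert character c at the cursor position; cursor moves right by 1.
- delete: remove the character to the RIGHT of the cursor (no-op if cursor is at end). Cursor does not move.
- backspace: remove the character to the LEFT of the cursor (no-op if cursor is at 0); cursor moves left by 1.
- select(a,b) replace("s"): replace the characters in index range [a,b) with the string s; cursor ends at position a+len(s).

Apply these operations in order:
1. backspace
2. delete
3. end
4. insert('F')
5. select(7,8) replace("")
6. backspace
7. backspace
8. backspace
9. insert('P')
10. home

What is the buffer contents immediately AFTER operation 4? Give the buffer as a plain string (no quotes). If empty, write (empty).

Answer: FCGYOEUF

Derivation:
After op 1 (backspace): buf='GFCGYOEU' cursor=0
After op 2 (delete): buf='FCGYOEU' cursor=0
After op 3 (end): buf='FCGYOEU' cursor=7
After op 4 (insert('F')): buf='FCGYOEUF' cursor=8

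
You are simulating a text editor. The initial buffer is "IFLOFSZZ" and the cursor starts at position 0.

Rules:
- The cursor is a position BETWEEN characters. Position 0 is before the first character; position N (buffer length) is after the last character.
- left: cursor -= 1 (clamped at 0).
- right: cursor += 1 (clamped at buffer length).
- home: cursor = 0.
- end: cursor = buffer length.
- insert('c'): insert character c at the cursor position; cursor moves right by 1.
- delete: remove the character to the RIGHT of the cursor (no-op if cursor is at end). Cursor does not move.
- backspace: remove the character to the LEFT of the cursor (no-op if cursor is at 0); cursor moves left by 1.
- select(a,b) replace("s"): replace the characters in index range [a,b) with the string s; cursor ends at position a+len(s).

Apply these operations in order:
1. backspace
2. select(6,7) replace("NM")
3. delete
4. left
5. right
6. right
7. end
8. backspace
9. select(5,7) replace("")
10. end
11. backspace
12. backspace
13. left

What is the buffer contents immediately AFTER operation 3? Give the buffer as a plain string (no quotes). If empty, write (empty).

Answer: IFLOFSNM

Derivation:
After op 1 (backspace): buf='IFLOFSZZ' cursor=0
After op 2 (select(6,7) replace("NM")): buf='IFLOFSNMZ' cursor=8
After op 3 (delete): buf='IFLOFSNM' cursor=8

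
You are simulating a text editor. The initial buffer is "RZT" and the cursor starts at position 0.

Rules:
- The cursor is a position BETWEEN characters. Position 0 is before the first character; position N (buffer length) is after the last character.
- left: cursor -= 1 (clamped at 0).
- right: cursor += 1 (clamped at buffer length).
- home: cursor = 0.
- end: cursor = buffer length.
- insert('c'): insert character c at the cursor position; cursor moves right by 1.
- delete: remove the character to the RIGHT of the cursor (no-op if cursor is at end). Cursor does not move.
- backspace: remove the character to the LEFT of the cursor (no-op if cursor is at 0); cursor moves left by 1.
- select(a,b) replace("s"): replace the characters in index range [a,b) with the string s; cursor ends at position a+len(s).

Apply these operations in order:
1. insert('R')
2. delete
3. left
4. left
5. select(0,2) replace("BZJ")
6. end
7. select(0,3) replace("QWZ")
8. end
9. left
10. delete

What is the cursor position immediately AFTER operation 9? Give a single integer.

After op 1 (insert('R')): buf='RRZT' cursor=1
After op 2 (delete): buf='RZT' cursor=1
After op 3 (left): buf='RZT' cursor=0
After op 4 (left): buf='RZT' cursor=0
After op 5 (select(0,2) replace("BZJ")): buf='BZJT' cursor=3
After op 6 (end): buf='BZJT' cursor=4
After op 7 (select(0,3) replace("QWZ")): buf='QWZT' cursor=3
After op 8 (end): buf='QWZT' cursor=4
After op 9 (left): buf='QWZT' cursor=3

Answer: 3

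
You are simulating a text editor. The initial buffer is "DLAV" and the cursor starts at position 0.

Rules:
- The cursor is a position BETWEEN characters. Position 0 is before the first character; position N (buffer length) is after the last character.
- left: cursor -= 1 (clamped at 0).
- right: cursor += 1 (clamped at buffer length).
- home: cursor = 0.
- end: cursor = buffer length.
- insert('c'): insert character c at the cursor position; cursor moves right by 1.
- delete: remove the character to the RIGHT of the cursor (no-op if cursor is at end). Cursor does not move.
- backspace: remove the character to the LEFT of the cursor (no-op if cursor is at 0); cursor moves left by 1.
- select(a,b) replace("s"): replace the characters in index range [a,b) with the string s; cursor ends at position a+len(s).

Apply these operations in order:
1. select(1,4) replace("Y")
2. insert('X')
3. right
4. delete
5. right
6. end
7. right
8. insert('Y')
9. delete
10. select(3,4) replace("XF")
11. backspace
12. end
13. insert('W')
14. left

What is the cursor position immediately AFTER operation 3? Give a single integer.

After op 1 (select(1,4) replace("Y")): buf='DY' cursor=2
After op 2 (insert('X')): buf='DYX' cursor=3
After op 3 (right): buf='DYX' cursor=3

Answer: 3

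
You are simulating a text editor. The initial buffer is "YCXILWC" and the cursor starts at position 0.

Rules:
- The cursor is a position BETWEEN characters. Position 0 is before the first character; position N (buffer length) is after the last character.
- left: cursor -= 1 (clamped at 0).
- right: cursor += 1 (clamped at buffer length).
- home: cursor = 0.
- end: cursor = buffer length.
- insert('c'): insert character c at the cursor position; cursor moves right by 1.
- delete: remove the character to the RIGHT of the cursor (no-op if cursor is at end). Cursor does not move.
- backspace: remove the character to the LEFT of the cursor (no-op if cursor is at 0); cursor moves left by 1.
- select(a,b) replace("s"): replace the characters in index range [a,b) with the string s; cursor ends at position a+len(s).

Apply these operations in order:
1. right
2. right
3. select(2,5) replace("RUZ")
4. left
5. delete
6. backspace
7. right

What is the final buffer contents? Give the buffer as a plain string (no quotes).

After op 1 (right): buf='YCXILWC' cursor=1
After op 2 (right): buf='YCXILWC' cursor=2
After op 3 (select(2,5) replace("RUZ")): buf='YCRUZWC' cursor=5
After op 4 (left): buf='YCRUZWC' cursor=4
After op 5 (delete): buf='YCRUWC' cursor=4
After op 6 (backspace): buf='YCRWC' cursor=3
After op 7 (right): buf='YCRWC' cursor=4

Answer: YCRWC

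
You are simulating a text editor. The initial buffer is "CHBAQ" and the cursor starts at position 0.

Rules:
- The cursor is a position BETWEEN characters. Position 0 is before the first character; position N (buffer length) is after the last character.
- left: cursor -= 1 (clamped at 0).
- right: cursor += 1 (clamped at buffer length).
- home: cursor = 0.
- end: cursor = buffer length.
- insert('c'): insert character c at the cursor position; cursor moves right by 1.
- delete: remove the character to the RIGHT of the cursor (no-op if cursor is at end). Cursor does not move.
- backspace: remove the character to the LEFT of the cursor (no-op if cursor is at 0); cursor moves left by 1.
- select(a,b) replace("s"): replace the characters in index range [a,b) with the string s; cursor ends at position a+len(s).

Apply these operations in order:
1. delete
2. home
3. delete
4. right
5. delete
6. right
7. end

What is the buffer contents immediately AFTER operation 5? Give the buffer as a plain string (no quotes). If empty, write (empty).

After op 1 (delete): buf='HBAQ' cursor=0
After op 2 (home): buf='HBAQ' cursor=0
After op 3 (delete): buf='BAQ' cursor=0
After op 4 (right): buf='BAQ' cursor=1
After op 5 (delete): buf='BQ' cursor=1

Answer: BQ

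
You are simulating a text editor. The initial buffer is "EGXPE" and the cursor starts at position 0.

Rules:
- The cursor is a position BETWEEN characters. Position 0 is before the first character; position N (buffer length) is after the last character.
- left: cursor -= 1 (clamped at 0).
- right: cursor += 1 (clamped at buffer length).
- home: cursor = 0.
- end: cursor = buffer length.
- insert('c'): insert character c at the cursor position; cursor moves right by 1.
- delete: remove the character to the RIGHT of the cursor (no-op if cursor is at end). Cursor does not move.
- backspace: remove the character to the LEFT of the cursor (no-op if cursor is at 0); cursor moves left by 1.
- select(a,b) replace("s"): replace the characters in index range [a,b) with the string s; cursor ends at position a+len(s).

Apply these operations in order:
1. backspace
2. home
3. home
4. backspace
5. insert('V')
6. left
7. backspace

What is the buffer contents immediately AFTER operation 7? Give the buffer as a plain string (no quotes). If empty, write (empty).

After op 1 (backspace): buf='EGXPE' cursor=0
After op 2 (home): buf='EGXPE' cursor=0
After op 3 (home): buf='EGXPE' cursor=0
After op 4 (backspace): buf='EGXPE' cursor=0
After op 5 (insert('V')): buf='VEGXPE' cursor=1
After op 6 (left): buf='VEGXPE' cursor=0
After op 7 (backspace): buf='VEGXPE' cursor=0

Answer: VEGXPE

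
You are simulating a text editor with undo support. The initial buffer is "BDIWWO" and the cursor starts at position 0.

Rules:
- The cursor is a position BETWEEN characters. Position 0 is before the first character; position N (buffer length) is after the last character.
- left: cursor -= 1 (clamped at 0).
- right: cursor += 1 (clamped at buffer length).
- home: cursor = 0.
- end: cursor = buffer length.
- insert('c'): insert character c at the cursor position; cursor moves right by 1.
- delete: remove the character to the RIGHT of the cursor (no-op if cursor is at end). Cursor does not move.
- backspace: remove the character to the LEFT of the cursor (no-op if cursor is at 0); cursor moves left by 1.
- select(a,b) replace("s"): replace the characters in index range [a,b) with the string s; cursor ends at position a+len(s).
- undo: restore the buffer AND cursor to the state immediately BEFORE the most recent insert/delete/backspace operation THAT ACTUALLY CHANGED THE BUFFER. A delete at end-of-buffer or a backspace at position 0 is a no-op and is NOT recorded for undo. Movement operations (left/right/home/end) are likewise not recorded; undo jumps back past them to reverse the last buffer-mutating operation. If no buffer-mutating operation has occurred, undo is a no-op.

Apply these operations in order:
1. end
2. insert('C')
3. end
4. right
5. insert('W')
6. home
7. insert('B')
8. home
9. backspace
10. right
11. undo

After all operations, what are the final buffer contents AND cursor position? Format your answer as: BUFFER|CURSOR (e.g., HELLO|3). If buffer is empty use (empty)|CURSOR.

After op 1 (end): buf='BDIWWO' cursor=6
After op 2 (insert('C')): buf='BDIWWOC' cursor=7
After op 3 (end): buf='BDIWWOC' cursor=7
After op 4 (right): buf='BDIWWOC' cursor=7
After op 5 (insert('W')): buf='BDIWWOCW' cursor=8
After op 6 (home): buf='BDIWWOCW' cursor=0
After op 7 (insert('B')): buf='BBDIWWOCW' cursor=1
After op 8 (home): buf='BBDIWWOCW' cursor=0
After op 9 (backspace): buf='BBDIWWOCW' cursor=0
After op 10 (right): buf='BBDIWWOCW' cursor=1
After op 11 (undo): buf='BDIWWOCW' cursor=0

Answer: BDIWWOCW|0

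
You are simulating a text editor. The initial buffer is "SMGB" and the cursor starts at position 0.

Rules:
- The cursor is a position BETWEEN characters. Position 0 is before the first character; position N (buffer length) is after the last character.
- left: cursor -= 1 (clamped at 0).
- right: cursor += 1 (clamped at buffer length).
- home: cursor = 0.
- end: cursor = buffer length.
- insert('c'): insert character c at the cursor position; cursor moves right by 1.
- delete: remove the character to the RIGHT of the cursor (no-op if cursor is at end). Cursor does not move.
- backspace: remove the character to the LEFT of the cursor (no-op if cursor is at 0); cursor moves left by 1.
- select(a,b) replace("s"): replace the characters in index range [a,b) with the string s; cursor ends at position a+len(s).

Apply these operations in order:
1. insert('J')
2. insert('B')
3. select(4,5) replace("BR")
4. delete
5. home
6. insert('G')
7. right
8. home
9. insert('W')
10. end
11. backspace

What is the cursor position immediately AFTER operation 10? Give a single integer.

After op 1 (insert('J')): buf='JSMGB' cursor=1
After op 2 (insert('B')): buf='JBSMGB' cursor=2
After op 3 (select(4,5) replace("BR")): buf='JBSMBRB' cursor=6
After op 4 (delete): buf='JBSMBR' cursor=6
After op 5 (home): buf='JBSMBR' cursor=0
After op 6 (insert('G')): buf='GJBSMBR' cursor=1
After op 7 (right): buf='GJBSMBR' cursor=2
After op 8 (home): buf='GJBSMBR' cursor=0
After op 9 (insert('W')): buf='WGJBSMBR' cursor=1
After op 10 (end): buf='WGJBSMBR' cursor=8

Answer: 8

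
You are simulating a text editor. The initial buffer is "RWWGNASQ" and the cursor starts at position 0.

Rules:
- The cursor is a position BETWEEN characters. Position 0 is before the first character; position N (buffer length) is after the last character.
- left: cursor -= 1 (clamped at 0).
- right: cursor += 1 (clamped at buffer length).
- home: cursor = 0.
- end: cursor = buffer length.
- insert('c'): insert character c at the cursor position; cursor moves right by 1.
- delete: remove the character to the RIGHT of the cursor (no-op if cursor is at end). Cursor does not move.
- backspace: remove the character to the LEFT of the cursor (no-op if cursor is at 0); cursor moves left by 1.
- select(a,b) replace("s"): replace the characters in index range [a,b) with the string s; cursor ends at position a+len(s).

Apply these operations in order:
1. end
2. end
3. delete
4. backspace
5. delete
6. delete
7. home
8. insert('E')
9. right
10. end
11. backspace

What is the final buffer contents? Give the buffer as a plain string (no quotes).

Answer: ERWWGNA

Derivation:
After op 1 (end): buf='RWWGNASQ' cursor=8
After op 2 (end): buf='RWWGNASQ' cursor=8
After op 3 (delete): buf='RWWGNASQ' cursor=8
After op 4 (backspace): buf='RWWGNAS' cursor=7
After op 5 (delete): buf='RWWGNAS' cursor=7
After op 6 (delete): buf='RWWGNAS' cursor=7
After op 7 (home): buf='RWWGNAS' cursor=0
After op 8 (insert('E')): buf='ERWWGNAS' cursor=1
After op 9 (right): buf='ERWWGNAS' cursor=2
After op 10 (end): buf='ERWWGNAS' cursor=8
After op 11 (backspace): buf='ERWWGNA' cursor=7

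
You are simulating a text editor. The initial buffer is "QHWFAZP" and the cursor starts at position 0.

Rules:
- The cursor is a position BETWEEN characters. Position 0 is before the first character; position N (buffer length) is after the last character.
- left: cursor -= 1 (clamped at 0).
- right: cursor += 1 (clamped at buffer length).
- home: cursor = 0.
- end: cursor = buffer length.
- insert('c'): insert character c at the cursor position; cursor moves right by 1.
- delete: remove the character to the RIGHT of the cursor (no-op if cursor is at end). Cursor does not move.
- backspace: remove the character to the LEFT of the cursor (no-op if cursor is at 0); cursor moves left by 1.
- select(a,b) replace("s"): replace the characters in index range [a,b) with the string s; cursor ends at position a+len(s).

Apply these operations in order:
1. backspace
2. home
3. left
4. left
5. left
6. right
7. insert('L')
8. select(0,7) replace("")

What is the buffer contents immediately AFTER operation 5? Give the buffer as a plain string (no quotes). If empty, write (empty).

Answer: QHWFAZP

Derivation:
After op 1 (backspace): buf='QHWFAZP' cursor=0
After op 2 (home): buf='QHWFAZP' cursor=0
After op 3 (left): buf='QHWFAZP' cursor=0
After op 4 (left): buf='QHWFAZP' cursor=0
After op 5 (left): buf='QHWFAZP' cursor=0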